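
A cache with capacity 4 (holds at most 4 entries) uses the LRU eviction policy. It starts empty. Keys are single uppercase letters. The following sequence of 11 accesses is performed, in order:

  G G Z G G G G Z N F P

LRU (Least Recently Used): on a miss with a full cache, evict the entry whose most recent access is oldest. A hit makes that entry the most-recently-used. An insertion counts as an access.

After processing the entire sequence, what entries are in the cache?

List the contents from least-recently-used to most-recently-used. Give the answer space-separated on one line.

Answer: Z N F P

Derivation:
LRU simulation (capacity=4):
  1. access G: MISS. Cache (LRU->MRU): [G]
  2. access G: HIT. Cache (LRU->MRU): [G]
  3. access Z: MISS. Cache (LRU->MRU): [G Z]
  4. access G: HIT. Cache (LRU->MRU): [Z G]
  5. access G: HIT. Cache (LRU->MRU): [Z G]
  6. access G: HIT. Cache (LRU->MRU): [Z G]
  7. access G: HIT. Cache (LRU->MRU): [Z G]
  8. access Z: HIT. Cache (LRU->MRU): [G Z]
  9. access N: MISS. Cache (LRU->MRU): [G Z N]
  10. access F: MISS. Cache (LRU->MRU): [G Z N F]
  11. access P: MISS, evict G. Cache (LRU->MRU): [Z N F P]
Total: 6 hits, 5 misses, 1 evictions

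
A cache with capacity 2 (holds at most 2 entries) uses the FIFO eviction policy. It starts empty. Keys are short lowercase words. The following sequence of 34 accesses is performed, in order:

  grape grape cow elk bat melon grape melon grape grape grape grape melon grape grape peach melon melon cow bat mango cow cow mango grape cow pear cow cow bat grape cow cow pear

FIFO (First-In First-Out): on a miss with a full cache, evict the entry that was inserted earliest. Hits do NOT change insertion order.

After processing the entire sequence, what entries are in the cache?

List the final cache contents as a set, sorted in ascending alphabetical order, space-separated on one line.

FIFO simulation (capacity=2):
  1. access grape: MISS. Cache (old->new): [grape]
  2. access grape: HIT. Cache (old->new): [grape]
  3. access cow: MISS. Cache (old->new): [grape cow]
  4. access elk: MISS, evict grape. Cache (old->new): [cow elk]
  5. access bat: MISS, evict cow. Cache (old->new): [elk bat]
  6. access melon: MISS, evict elk. Cache (old->new): [bat melon]
  7. access grape: MISS, evict bat. Cache (old->new): [melon grape]
  8. access melon: HIT. Cache (old->new): [melon grape]
  9. access grape: HIT. Cache (old->new): [melon grape]
  10. access grape: HIT. Cache (old->new): [melon grape]
  11. access grape: HIT. Cache (old->new): [melon grape]
  12. access grape: HIT. Cache (old->new): [melon grape]
  13. access melon: HIT. Cache (old->new): [melon grape]
  14. access grape: HIT. Cache (old->new): [melon grape]
  15. access grape: HIT. Cache (old->new): [melon grape]
  16. access peach: MISS, evict melon. Cache (old->new): [grape peach]
  17. access melon: MISS, evict grape. Cache (old->new): [peach melon]
  18. access melon: HIT. Cache (old->new): [peach melon]
  19. access cow: MISS, evict peach. Cache (old->new): [melon cow]
  20. access bat: MISS, evict melon. Cache (old->new): [cow bat]
  21. access mango: MISS, evict cow. Cache (old->new): [bat mango]
  22. access cow: MISS, evict bat. Cache (old->new): [mango cow]
  23. access cow: HIT. Cache (old->new): [mango cow]
  24. access mango: HIT. Cache (old->new): [mango cow]
  25. access grape: MISS, evict mango. Cache (old->new): [cow grape]
  26. access cow: HIT. Cache (old->new): [cow grape]
  27. access pear: MISS, evict cow. Cache (old->new): [grape pear]
  28. access cow: MISS, evict grape. Cache (old->new): [pear cow]
  29. access cow: HIT. Cache (old->new): [pear cow]
  30. access bat: MISS, evict pear. Cache (old->new): [cow bat]
  31. access grape: MISS, evict cow. Cache (old->new): [bat grape]
  32. access cow: MISS, evict bat. Cache (old->new): [grape cow]
  33. access cow: HIT. Cache (old->new): [grape cow]
  34. access pear: MISS, evict grape. Cache (old->new): [cow pear]
Total: 15 hits, 19 misses, 17 evictions

Answer: cow pear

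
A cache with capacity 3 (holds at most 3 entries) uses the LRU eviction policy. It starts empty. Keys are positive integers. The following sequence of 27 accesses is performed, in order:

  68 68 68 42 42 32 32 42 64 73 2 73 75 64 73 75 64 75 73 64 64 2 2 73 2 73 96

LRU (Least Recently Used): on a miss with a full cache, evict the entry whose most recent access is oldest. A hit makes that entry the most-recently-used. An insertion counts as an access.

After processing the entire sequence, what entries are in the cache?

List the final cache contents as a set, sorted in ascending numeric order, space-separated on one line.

LRU simulation (capacity=3):
  1. access 68: MISS. Cache (LRU->MRU): [68]
  2. access 68: HIT. Cache (LRU->MRU): [68]
  3. access 68: HIT. Cache (LRU->MRU): [68]
  4. access 42: MISS. Cache (LRU->MRU): [68 42]
  5. access 42: HIT. Cache (LRU->MRU): [68 42]
  6. access 32: MISS. Cache (LRU->MRU): [68 42 32]
  7. access 32: HIT. Cache (LRU->MRU): [68 42 32]
  8. access 42: HIT. Cache (LRU->MRU): [68 32 42]
  9. access 64: MISS, evict 68. Cache (LRU->MRU): [32 42 64]
  10. access 73: MISS, evict 32. Cache (LRU->MRU): [42 64 73]
  11. access 2: MISS, evict 42. Cache (LRU->MRU): [64 73 2]
  12. access 73: HIT. Cache (LRU->MRU): [64 2 73]
  13. access 75: MISS, evict 64. Cache (LRU->MRU): [2 73 75]
  14. access 64: MISS, evict 2. Cache (LRU->MRU): [73 75 64]
  15. access 73: HIT. Cache (LRU->MRU): [75 64 73]
  16. access 75: HIT. Cache (LRU->MRU): [64 73 75]
  17. access 64: HIT. Cache (LRU->MRU): [73 75 64]
  18. access 75: HIT. Cache (LRU->MRU): [73 64 75]
  19. access 73: HIT. Cache (LRU->MRU): [64 75 73]
  20. access 64: HIT. Cache (LRU->MRU): [75 73 64]
  21. access 64: HIT. Cache (LRU->MRU): [75 73 64]
  22. access 2: MISS, evict 75. Cache (LRU->MRU): [73 64 2]
  23. access 2: HIT. Cache (LRU->MRU): [73 64 2]
  24. access 73: HIT. Cache (LRU->MRU): [64 2 73]
  25. access 2: HIT. Cache (LRU->MRU): [64 73 2]
  26. access 73: HIT. Cache (LRU->MRU): [64 2 73]
  27. access 96: MISS, evict 64. Cache (LRU->MRU): [2 73 96]
Total: 17 hits, 10 misses, 7 evictions

Answer: 2 73 96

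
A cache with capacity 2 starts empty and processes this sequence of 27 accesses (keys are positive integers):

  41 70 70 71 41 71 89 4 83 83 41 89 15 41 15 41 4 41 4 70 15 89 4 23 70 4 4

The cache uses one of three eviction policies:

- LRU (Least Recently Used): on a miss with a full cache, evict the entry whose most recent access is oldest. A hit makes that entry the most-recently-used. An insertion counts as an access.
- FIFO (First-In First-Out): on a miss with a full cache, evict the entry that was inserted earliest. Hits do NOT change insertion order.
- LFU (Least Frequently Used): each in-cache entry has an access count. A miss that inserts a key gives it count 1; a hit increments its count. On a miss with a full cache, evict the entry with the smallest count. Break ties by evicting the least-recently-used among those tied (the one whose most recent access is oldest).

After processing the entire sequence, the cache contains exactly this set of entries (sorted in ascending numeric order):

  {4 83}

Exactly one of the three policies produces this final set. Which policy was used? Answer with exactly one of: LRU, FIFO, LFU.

Answer: LFU

Derivation:
Simulating under each policy and comparing final sets:
  LRU: final set = {4 70} -> differs
  FIFO: final set = {4 70} -> differs
  LFU: final set = {4 83} -> MATCHES target
Only LFU produces the target set.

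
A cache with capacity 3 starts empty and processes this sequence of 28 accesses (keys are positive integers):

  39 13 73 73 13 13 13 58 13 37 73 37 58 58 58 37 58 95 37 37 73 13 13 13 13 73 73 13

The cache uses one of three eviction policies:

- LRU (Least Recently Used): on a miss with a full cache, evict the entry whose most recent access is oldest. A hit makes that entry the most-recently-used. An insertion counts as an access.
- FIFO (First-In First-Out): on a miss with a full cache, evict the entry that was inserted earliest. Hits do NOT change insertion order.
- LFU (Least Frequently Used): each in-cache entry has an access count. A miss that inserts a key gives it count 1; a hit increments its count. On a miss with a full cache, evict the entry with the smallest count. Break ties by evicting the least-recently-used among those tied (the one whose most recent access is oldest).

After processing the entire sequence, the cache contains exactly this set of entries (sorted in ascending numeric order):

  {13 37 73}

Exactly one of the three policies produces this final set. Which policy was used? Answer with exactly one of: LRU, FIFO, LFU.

Answer: LRU

Derivation:
Simulating under each policy and comparing final sets:
  LRU: final set = {13 37 73} -> MATCHES target
  FIFO: final set = {13 73 95} -> differs
  LFU: final set = {13 58 73} -> differs
Only LRU produces the target set.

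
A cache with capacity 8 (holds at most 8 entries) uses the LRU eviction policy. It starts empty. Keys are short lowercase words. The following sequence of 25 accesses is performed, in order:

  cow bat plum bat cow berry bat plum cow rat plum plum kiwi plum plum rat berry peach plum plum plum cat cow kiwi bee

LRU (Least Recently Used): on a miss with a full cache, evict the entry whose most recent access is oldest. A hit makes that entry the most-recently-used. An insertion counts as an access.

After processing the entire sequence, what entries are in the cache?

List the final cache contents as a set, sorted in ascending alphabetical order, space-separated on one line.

LRU simulation (capacity=8):
  1. access cow: MISS. Cache (LRU->MRU): [cow]
  2. access bat: MISS. Cache (LRU->MRU): [cow bat]
  3. access plum: MISS. Cache (LRU->MRU): [cow bat plum]
  4. access bat: HIT. Cache (LRU->MRU): [cow plum bat]
  5. access cow: HIT. Cache (LRU->MRU): [plum bat cow]
  6. access berry: MISS. Cache (LRU->MRU): [plum bat cow berry]
  7. access bat: HIT. Cache (LRU->MRU): [plum cow berry bat]
  8. access plum: HIT. Cache (LRU->MRU): [cow berry bat plum]
  9. access cow: HIT. Cache (LRU->MRU): [berry bat plum cow]
  10. access rat: MISS. Cache (LRU->MRU): [berry bat plum cow rat]
  11. access plum: HIT. Cache (LRU->MRU): [berry bat cow rat plum]
  12. access plum: HIT. Cache (LRU->MRU): [berry bat cow rat plum]
  13. access kiwi: MISS. Cache (LRU->MRU): [berry bat cow rat plum kiwi]
  14. access plum: HIT. Cache (LRU->MRU): [berry bat cow rat kiwi plum]
  15. access plum: HIT. Cache (LRU->MRU): [berry bat cow rat kiwi plum]
  16. access rat: HIT. Cache (LRU->MRU): [berry bat cow kiwi plum rat]
  17. access berry: HIT. Cache (LRU->MRU): [bat cow kiwi plum rat berry]
  18. access peach: MISS. Cache (LRU->MRU): [bat cow kiwi plum rat berry peach]
  19. access plum: HIT. Cache (LRU->MRU): [bat cow kiwi rat berry peach plum]
  20. access plum: HIT. Cache (LRU->MRU): [bat cow kiwi rat berry peach plum]
  21. access plum: HIT. Cache (LRU->MRU): [bat cow kiwi rat berry peach plum]
  22. access cat: MISS. Cache (LRU->MRU): [bat cow kiwi rat berry peach plum cat]
  23. access cow: HIT. Cache (LRU->MRU): [bat kiwi rat berry peach plum cat cow]
  24. access kiwi: HIT. Cache (LRU->MRU): [bat rat berry peach plum cat cow kiwi]
  25. access bee: MISS, evict bat. Cache (LRU->MRU): [rat berry peach plum cat cow kiwi bee]
Total: 16 hits, 9 misses, 1 evictions

Answer: bee berry cat cow kiwi peach plum rat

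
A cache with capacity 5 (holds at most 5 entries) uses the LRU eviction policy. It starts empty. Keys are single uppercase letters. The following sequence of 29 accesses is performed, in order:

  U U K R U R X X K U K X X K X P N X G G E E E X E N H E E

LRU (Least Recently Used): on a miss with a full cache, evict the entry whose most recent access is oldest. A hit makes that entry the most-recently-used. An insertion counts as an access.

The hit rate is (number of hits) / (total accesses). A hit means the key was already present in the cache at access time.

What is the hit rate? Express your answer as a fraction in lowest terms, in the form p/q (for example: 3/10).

Answer: 20/29

Derivation:
LRU simulation (capacity=5):
  1. access U: MISS. Cache (LRU->MRU): [U]
  2. access U: HIT. Cache (LRU->MRU): [U]
  3. access K: MISS. Cache (LRU->MRU): [U K]
  4. access R: MISS. Cache (LRU->MRU): [U K R]
  5. access U: HIT. Cache (LRU->MRU): [K R U]
  6. access R: HIT. Cache (LRU->MRU): [K U R]
  7. access X: MISS. Cache (LRU->MRU): [K U R X]
  8. access X: HIT. Cache (LRU->MRU): [K U R X]
  9. access K: HIT. Cache (LRU->MRU): [U R X K]
  10. access U: HIT. Cache (LRU->MRU): [R X K U]
  11. access K: HIT. Cache (LRU->MRU): [R X U K]
  12. access X: HIT. Cache (LRU->MRU): [R U K X]
  13. access X: HIT. Cache (LRU->MRU): [R U K X]
  14. access K: HIT. Cache (LRU->MRU): [R U X K]
  15. access X: HIT. Cache (LRU->MRU): [R U K X]
  16. access P: MISS. Cache (LRU->MRU): [R U K X P]
  17. access N: MISS, evict R. Cache (LRU->MRU): [U K X P N]
  18. access X: HIT. Cache (LRU->MRU): [U K P N X]
  19. access G: MISS, evict U. Cache (LRU->MRU): [K P N X G]
  20. access G: HIT. Cache (LRU->MRU): [K P N X G]
  21. access E: MISS, evict K. Cache (LRU->MRU): [P N X G E]
  22. access E: HIT. Cache (LRU->MRU): [P N X G E]
  23. access E: HIT. Cache (LRU->MRU): [P N X G E]
  24. access X: HIT. Cache (LRU->MRU): [P N G E X]
  25. access E: HIT. Cache (LRU->MRU): [P N G X E]
  26. access N: HIT. Cache (LRU->MRU): [P G X E N]
  27. access H: MISS, evict P. Cache (LRU->MRU): [G X E N H]
  28. access E: HIT. Cache (LRU->MRU): [G X N H E]
  29. access E: HIT. Cache (LRU->MRU): [G X N H E]
Total: 20 hits, 9 misses, 4 evictions

Hit rate = 20/29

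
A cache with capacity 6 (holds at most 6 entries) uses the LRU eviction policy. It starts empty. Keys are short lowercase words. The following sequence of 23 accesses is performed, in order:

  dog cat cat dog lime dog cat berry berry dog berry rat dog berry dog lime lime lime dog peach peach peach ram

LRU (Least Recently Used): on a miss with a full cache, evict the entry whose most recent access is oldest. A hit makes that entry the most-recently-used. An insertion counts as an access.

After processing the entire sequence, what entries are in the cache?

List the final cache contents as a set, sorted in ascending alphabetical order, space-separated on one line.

Answer: berry dog lime peach ram rat

Derivation:
LRU simulation (capacity=6):
  1. access dog: MISS. Cache (LRU->MRU): [dog]
  2. access cat: MISS. Cache (LRU->MRU): [dog cat]
  3. access cat: HIT. Cache (LRU->MRU): [dog cat]
  4. access dog: HIT. Cache (LRU->MRU): [cat dog]
  5. access lime: MISS. Cache (LRU->MRU): [cat dog lime]
  6. access dog: HIT. Cache (LRU->MRU): [cat lime dog]
  7. access cat: HIT. Cache (LRU->MRU): [lime dog cat]
  8. access berry: MISS. Cache (LRU->MRU): [lime dog cat berry]
  9. access berry: HIT. Cache (LRU->MRU): [lime dog cat berry]
  10. access dog: HIT. Cache (LRU->MRU): [lime cat berry dog]
  11. access berry: HIT. Cache (LRU->MRU): [lime cat dog berry]
  12. access rat: MISS. Cache (LRU->MRU): [lime cat dog berry rat]
  13. access dog: HIT. Cache (LRU->MRU): [lime cat berry rat dog]
  14. access berry: HIT. Cache (LRU->MRU): [lime cat rat dog berry]
  15. access dog: HIT. Cache (LRU->MRU): [lime cat rat berry dog]
  16. access lime: HIT. Cache (LRU->MRU): [cat rat berry dog lime]
  17. access lime: HIT. Cache (LRU->MRU): [cat rat berry dog lime]
  18. access lime: HIT. Cache (LRU->MRU): [cat rat berry dog lime]
  19. access dog: HIT. Cache (LRU->MRU): [cat rat berry lime dog]
  20. access peach: MISS. Cache (LRU->MRU): [cat rat berry lime dog peach]
  21. access peach: HIT. Cache (LRU->MRU): [cat rat berry lime dog peach]
  22. access peach: HIT. Cache (LRU->MRU): [cat rat berry lime dog peach]
  23. access ram: MISS, evict cat. Cache (LRU->MRU): [rat berry lime dog peach ram]
Total: 16 hits, 7 misses, 1 evictions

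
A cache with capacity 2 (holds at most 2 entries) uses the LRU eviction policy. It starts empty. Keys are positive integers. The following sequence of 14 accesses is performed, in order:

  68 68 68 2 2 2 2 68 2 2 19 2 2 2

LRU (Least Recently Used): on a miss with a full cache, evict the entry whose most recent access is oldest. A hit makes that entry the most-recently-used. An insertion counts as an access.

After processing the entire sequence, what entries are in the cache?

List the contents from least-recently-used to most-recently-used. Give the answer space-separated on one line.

LRU simulation (capacity=2):
  1. access 68: MISS. Cache (LRU->MRU): [68]
  2. access 68: HIT. Cache (LRU->MRU): [68]
  3. access 68: HIT. Cache (LRU->MRU): [68]
  4. access 2: MISS. Cache (LRU->MRU): [68 2]
  5. access 2: HIT. Cache (LRU->MRU): [68 2]
  6. access 2: HIT. Cache (LRU->MRU): [68 2]
  7. access 2: HIT. Cache (LRU->MRU): [68 2]
  8. access 68: HIT. Cache (LRU->MRU): [2 68]
  9. access 2: HIT. Cache (LRU->MRU): [68 2]
  10. access 2: HIT. Cache (LRU->MRU): [68 2]
  11. access 19: MISS, evict 68. Cache (LRU->MRU): [2 19]
  12. access 2: HIT. Cache (LRU->MRU): [19 2]
  13. access 2: HIT. Cache (LRU->MRU): [19 2]
  14. access 2: HIT. Cache (LRU->MRU): [19 2]
Total: 11 hits, 3 misses, 1 evictions

Answer: 19 2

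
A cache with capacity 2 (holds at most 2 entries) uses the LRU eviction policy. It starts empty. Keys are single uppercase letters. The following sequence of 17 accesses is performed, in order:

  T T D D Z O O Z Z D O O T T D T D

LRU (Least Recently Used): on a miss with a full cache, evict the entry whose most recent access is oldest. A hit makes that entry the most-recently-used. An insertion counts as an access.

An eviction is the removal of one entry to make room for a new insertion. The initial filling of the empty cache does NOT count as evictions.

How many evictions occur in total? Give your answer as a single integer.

LRU simulation (capacity=2):
  1. access T: MISS. Cache (LRU->MRU): [T]
  2. access T: HIT. Cache (LRU->MRU): [T]
  3. access D: MISS. Cache (LRU->MRU): [T D]
  4. access D: HIT. Cache (LRU->MRU): [T D]
  5. access Z: MISS, evict T. Cache (LRU->MRU): [D Z]
  6. access O: MISS, evict D. Cache (LRU->MRU): [Z O]
  7. access O: HIT. Cache (LRU->MRU): [Z O]
  8. access Z: HIT. Cache (LRU->MRU): [O Z]
  9. access Z: HIT. Cache (LRU->MRU): [O Z]
  10. access D: MISS, evict O. Cache (LRU->MRU): [Z D]
  11. access O: MISS, evict Z. Cache (LRU->MRU): [D O]
  12. access O: HIT. Cache (LRU->MRU): [D O]
  13. access T: MISS, evict D. Cache (LRU->MRU): [O T]
  14. access T: HIT. Cache (LRU->MRU): [O T]
  15. access D: MISS, evict O. Cache (LRU->MRU): [T D]
  16. access T: HIT. Cache (LRU->MRU): [D T]
  17. access D: HIT. Cache (LRU->MRU): [T D]
Total: 9 hits, 8 misses, 6 evictions

Answer: 6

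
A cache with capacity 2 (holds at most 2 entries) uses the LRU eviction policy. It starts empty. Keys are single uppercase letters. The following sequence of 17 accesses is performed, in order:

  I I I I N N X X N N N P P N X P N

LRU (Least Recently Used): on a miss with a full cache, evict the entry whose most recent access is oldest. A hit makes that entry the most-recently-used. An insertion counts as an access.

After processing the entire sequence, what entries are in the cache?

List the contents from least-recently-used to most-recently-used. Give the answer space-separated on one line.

Answer: P N

Derivation:
LRU simulation (capacity=2):
  1. access I: MISS. Cache (LRU->MRU): [I]
  2. access I: HIT. Cache (LRU->MRU): [I]
  3. access I: HIT. Cache (LRU->MRU): [I]
  4. access I: HIT. Cache (LRU->MRU): [I]
  5. access N: MISS. Cache (LRU->MRU): [I N]
  6. access N: HIT. Cache (LRU->MRU): [I N]
  7. access X: MISS, evict I. Cache (LRU->MRU): [N X]
  8. access X: HIT. Cache (LRU->MRU): [N X]
  9. access N: HIT. Cache (LRU->MRU): [X N]
  10. access N: HIT. Cache (LRU->MRU): [X N]
  11. access N: HIT. Cache (LRU->MRU): [X N]
  12. access P: MISS, evict X. Cache (LRU->MRU): [N P]
  13. access P: HIT. Cache (LRU->MRU): [N P]
  14. access N: HIT. Cache (LRU->MRU): [P N]
  15. access X: MISS, evict P. Cache (LRU->MRU): [N X]
  16. access P: MISS, evict N. Cache (LRU->MRU): [X P]
  17. access N: MISS, evict X. Cache (LRU->MRU): [P N]
Total: 10 hits, 7 misses, 5 evictions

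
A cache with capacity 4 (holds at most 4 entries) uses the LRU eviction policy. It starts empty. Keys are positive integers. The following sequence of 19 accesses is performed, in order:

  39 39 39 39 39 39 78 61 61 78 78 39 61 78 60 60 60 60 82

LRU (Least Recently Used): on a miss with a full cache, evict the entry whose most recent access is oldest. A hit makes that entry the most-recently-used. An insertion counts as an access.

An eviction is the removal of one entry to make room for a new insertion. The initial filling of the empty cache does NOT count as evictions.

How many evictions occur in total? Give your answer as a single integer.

LRU simulation (capacity=4):
  1. access 39: MISS. Cache (LRU->MRU): [39]
  2. access 39: HIT. Cache (LRU->MRU): [39]
  3. access 39: HIT. Cache (LRU->MRU): [39]
  4. access 39: HIT. Cache (LRU->MRU): [39]
  5. access 39: HIT. Cache (LRU->MRU): [39]
  6. access 39: HIT. Cache (LRU->MRU): [39]
  7. access 78: MISS. Cache (LRU->MRU): [39 78]
  8. access 61: MISS. Cache (LRU->MRU): [39 78 61]
  9. access 61: HIT. Cache (LRU->MRU): [39 78 61]
  10. access 78: HIT. Cache (LRU->MRU): [39 61 78]
  11. access 78: HIT. Cache (LRU->MRU): [39 61 78]
  12. access 39: HIT. Cache (LRU->MRU): [61 78 39]
  13. access 61: HIT. Cache (LRU->MRU): [78 39 61]
  14. access 78: HIT. Cache (LRU->MRU): [39 61 78]
  15. access 60: MISS. Cache (LRU->MRU): [39 61 78 60]
  16. access 60: HIT. Cache (LRU->MRU): [39 61 78 60]
  17. access 60: HIT. Cache (LRU->MRU): [39 61 78 60]
  18. access 60: HIT. Cache (LRU->MRU): [39 61 78 60]
  19. access 82: MISS, evict 39. Cache (LRU->MRU): [61 78 60 82]
Total: 14 hits, 5 misses, 1 evictions

Answer: 1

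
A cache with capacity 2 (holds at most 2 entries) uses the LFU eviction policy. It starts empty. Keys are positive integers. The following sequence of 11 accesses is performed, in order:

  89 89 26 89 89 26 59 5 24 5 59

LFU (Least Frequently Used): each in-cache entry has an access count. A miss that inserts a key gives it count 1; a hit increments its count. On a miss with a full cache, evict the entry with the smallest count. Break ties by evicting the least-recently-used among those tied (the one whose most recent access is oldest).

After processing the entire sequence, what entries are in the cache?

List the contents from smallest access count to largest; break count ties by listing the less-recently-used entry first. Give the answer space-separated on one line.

Answer: 59 89

Derivation:
LFU simulation (capacity=2):
  1. access 89: MISS. Cache: [89(c=1)]
  2. access 89: HIT, count now 2. Cache: [89(c=2)]
  3. access 26: MISS. Cache: [26(c=1) 89(c=2)]
  4. access 89: HIT, count now 3. Cache: [26(c=1) 89(c=3)]
  5. access 89: HIT, count now 4. Cache: [26(c=1) 89(c=4)]
  6. access 26: HIT, count now 2. Cache: [26(c=2) 89(c=4)]
  7. access 59: MISS, evict 26(c=2). Cache: [59(c=1) 89(c=4)]
  8. access 5: MISS, evict 59(c=1). Cache: [5(c=1) 89(c=4)]
  9. access 24: MISS, evict 5(c=1). Cache: [24(c=1) 89(c=4)]
  10. access 5: MISS, evict 24(c=1). Cache: [5(c=1) 89(c=4)]
  11. access 59: MISS, evict 5(c=1). Cache: [59(c=1) 89(c=4)]
Total: 4 hits, 7 misses, 5 evictions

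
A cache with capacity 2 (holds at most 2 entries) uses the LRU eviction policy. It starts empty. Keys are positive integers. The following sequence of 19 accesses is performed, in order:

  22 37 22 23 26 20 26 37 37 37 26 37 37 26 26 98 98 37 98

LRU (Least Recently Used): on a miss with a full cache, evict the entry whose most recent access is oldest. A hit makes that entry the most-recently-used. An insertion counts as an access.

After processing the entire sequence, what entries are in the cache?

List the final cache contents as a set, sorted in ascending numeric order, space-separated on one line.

Answer: 37 98

Derivation:
LRU simulation (capacity=2):
  1. access 22: MISS. Cache (LRU->MRU): [22]
  2. access 37: MISS. Cache (LRU->MRU): [22 37]
  3. access 22: HIT. Cache (LRU->MRU): [37 22]
  4. access 23: MISS, evict 37. Cache (LRU->MRU): [22 23]
  5. access 26: MISS, evict 22. Cache (LRU->MRU): [23 26]
  6. access 20: MISS, evict 23. Cache (LRU->MRU): [26 20]
  7. access 26: HIT. Cache (LRU->MRU): [20 26]
  8. access 37: MISS, evict 20. Cache (LRU->MRU): [26 37]
  9. access 37: HIT. Cache (LRU->MRU): [26 37]
  10. access 37: HIT. Cache (LRU->MRU): [26 37]
  11. access 26: HIT. Cache (LRU->MRU): [37 26]
  12. access 37: HIT. Cache (LRU->MRU): [26 37]
  13. access 37: HIT. Cache (LRU->MRU): [26 37]
  14. access 26: HIT. Cache (LRU->MRU): [37 26]
  15. access 26: HIT. Cache (LRU->MRU): [37 26]
  16. access 98: MISS, evict 37. Cache (LRU->MRU): [26 98]
  17. access 98: HIT. Cache (LRU->MRU): [26 98]
  18. access 37: MISS, evict 26. Cache (LRU->MRU): [98 37]
  19. access 98: HIT. Cache (LRU->MRU): [37 98]
Total: 11 hits, 8 misses, 6 evictions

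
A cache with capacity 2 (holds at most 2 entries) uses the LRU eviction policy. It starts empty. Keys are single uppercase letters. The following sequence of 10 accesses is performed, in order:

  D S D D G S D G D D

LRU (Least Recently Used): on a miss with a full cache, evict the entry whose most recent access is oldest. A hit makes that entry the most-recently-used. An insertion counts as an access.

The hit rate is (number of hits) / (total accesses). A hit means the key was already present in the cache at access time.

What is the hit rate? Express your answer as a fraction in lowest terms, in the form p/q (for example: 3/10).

Answer: 2/5

Derivation:
LRU simulation (capacity=2):
  1. access D: MISS. Cache (LRU->MRU): [D]
  2. access S: MISS. Cache (LRU->MRU): [D S]
  3. access D: HIT. Cache (LRU->MRU): [S D]
  4. access D: HIT. Cache (LRU->MRU): [S D]
  5. access G: MISS, evict S. Cache (LRU->MRU): [D G]
  6. access S: MISS, evict D. Cache (LRU->MRU): [G S]
  7. access D: MISS, evict G. Cache (LRU->MRU): [S D]
  8. access G: MISS, evict S. Cache (LRU->MRU): [D G]
  9. access D: HIT. Cache (LRU->MRU): [G D]
  10. access D: HIT. Cache (LRU->MRU): [G D]
Total: 4 hits, 6 misses, 4 evictions

Hit rate = 4/10 = 2/5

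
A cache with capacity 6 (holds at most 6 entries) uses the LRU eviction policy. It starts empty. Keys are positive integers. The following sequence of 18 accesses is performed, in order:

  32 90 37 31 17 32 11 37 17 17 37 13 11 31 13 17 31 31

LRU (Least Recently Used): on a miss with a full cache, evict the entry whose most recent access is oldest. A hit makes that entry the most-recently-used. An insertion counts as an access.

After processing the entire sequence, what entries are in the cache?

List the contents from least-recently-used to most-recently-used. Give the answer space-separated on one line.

LRU simulation (capacity=6):
  1. access 32: MISS. Cache (LRU->MRU): [32]
  2. access 90: MISS. Cache (LRU->MRU): [32 90]
  3. access 37: MISS. Cache (LRU->MRU): [32 90 37]
  4. access 31: MISS. Cache (LRU->MRU): [32 90 37 31]
  5. access 17: MISS. Cache (LRU->MRU): [32 90 37 31 17]
  6. access 32: HIT. Cache (LRU->MRU): [90 37 31 17 32]
  7. access 11: MISS. Cache (LRU->MRU): [90 37 31 17 32 11]
  8. access 37: HIT. Cache (LRU->MRU): [90 31 17 32 11 37]
  9. access 17: HIT. Cache (LRU->MRU): [90 31 32 11 37 17]
  10. access 17: HIT. Cache (LRU->MRU): [90 31 32 11 37 17]
  11. access 37: HIT. Cache (LRU->MRU): [90 31 32 11 17 37]
  12. access 13: MISS, evict 90. Cache (LRU->MRU): [31 32 11 17 37 13]
  13. access 11: HIT. Cache (LRU->MRU): [31 32 17 37 13 11]
  14. access 31: HIT. Cache (LRU->MRU): [32 17 37 13 11 31]
  15. access 13: HIT. Cache (LRU->MRU): [32 17 37 11 31 13]
  16. access 17: HIT. Cache (LRU->MRU): [32 37 11 31 13 17]
  17. access 31: HIT. Cache (LRU->MRU): [32 37 11 13 17 31]
  18. access 31: HIT. Cache (LRU->MRU): [32 37 11 13 17 31]
Total: 11 hits, 7 misses, 1 evictions

Answer: 32 37 11 13 17 31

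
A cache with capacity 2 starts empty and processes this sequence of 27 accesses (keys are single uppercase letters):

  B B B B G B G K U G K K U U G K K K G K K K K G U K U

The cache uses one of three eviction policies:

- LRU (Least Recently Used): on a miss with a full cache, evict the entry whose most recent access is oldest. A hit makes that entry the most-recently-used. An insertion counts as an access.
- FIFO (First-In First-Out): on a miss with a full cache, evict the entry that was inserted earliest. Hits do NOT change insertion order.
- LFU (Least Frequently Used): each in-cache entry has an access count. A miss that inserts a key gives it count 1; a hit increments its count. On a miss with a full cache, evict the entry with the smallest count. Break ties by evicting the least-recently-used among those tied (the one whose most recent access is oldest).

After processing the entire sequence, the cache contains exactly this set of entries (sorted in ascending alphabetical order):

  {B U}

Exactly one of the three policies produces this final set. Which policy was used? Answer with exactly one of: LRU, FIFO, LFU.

Answer: LFU

Derivation:
Simulating under each policy and comparing final sets:
  LRU: final set = {K U} -> differs
  FIFO: final set = {K U} -> differs
  LFU: final set = {B U} -> MATCHES target
Only LFU produces the target set.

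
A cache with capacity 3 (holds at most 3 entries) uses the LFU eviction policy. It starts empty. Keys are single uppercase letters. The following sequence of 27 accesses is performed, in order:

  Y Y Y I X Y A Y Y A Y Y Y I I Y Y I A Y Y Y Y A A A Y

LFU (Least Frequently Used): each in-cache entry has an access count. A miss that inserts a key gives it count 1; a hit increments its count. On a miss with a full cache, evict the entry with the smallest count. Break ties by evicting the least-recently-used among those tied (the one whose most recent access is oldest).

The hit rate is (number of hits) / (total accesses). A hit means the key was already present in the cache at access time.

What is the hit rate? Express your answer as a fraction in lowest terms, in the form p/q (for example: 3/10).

Answer: 22/27

Derivation:
LFU simulation (capacity=3):
  1. access Y: MISS. Cache: [Y(c=1)]
  2. access Y: HIT, count now 2. Cache: [Y(c=2)]
  3. access Y: HIT, count now 3. Cache: [Y(c=3)]
  4. access I: MISS. Cache: [I(c=1) Y(c=3)]
  5. access X: MISS. Cache: [I(c=1) X(c=1) Y(c=3)]
  6. access Y: HIT, count now 4. Cache: [I(c=1) X(c=1) Y(c=4)]
  7. access A: MISS, evict I(c=1). Cache: [X(c=1) A(c=1) Y(c=4)]
  8. access Y: HIT, count now 5. Cache: [X(c=1) A(c=1) Y(c=5)]
  9. access Y: HIT, count now 6. Cache: [X(c=1) A(c=1) Y(c=6)]
  10. access A: HIT, count now 2. Cache: [X(c=1) A(c=2) Y(c=6)]
  11. access Y: HIT, count now 7. Cache: [X(c=1) A(c=2) Y(c=7)]
  12. access Y: HIT, count now 8. Cache: [X(c=1) A(c=2) Y(c=8)]
  13. access Y: HIT, count now 9. Cache: [X(c=1) A(c=2) Y(c=9)]
  14. access I: MISS, evict X(c=1). Cache: [I(c=1) A(c=2) Y(c=9)]
  15. access I: HIT, count now 2. Cache: [A(c=2) I(c=2) Y(c=9)]
  16. access Y: HIT, count now 10. Cache: [A(c=2) I(c=2) Y(c=10)]
  17. access Y: HIT, count now 11. Cache: [A(c=2) I(c=2) Y(c=11)]
  18. access I: HIT, count now 3. Cache: [A(c=2) I(c=3) Y(c=11)]
  19. access A: HIT, count now 3. Cache: [I(c=3) A(c=3) Y(c=11)]
  20. access Y: HIT, count now 12. Cache: [I(c=3) A(c=3) Y(c=12)]
  21. access Y: HIT, count now 13. Cache: [I(c=3) A(c=3) Y(c=13)]
  22. access Y: HIT, count now 14. Cache: [I(c=3) A(c=3) Y(c=14)]
  23. access Y: HIT, count now 15. Cache: [I(c=3) A(c=3) Y(c=15)]
  24. access A: HIT, count now 4. Cache: [I(c=3) A(c=4) Y(c=15)]
  25. access A: HIT, count now 5. Cache: [I(c=3) A(c=5) Y(c=15)]
  26. access A: HIT, count now 6. Cache: [I(c=3) A(c=6) Y(c=15)]
  27. access Y: HIT, count now 16. Cache: [I(c=3) A(c=6) Y(c=16)]
Total: 22 hits, 5 misses, 2 evictions

Hit rate = 22/27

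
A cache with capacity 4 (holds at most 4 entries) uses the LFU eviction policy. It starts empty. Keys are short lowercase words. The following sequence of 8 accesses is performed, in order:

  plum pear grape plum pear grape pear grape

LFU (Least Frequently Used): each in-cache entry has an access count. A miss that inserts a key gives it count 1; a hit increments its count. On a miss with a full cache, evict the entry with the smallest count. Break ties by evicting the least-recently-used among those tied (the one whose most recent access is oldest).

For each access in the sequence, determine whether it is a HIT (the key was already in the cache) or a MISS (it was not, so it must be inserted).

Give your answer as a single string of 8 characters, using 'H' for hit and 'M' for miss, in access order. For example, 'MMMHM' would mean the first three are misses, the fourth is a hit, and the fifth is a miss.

LFU simulation (capacity=4):
  1. access plum: MISS. Cache: [plum(c=1)]
  2. access pear: MISS. Cache: [plum(c=1) pear(c=1)]
  3. access grape: MISS. Cache: [plum(c=1) pear(c=1) grape(c=1)]
  4. access plum: HIT, count now 2. Cache: [pear(c=1) grape(c=1) plum(c=2)]
  5. access pear: HIT, count now 2. Cache: [grape(c=1) plum(c=2) pear(c=2)]
  6. access grape: HIT, count now 2. Cache: [plum(c=2) pear(c=2) grape(c=2)]
  7. access pear: HIT, count now 3. Cache: [plum(c=2) grape(c=2) pear(c=3)]
  8. access grape: HIT, count now 3. Cache: [plum(c=2) pear(c=3) grape(c=3)]
Total: 5 hits, 3 misses, 0 evictions

Answer: MMMHHHHH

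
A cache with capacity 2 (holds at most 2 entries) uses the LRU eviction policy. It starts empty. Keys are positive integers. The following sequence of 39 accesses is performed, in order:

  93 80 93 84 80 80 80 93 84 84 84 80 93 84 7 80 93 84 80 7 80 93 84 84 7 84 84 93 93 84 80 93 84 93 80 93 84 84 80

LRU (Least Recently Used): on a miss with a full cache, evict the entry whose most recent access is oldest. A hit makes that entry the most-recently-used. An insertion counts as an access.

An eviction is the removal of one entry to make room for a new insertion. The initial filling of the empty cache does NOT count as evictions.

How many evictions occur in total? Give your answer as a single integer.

LRU simulation (capacity=2):
  1. access 93: MISS. Cache (LRU->MRU): [93]
  2. access 80: MISS. Cache (LRU->MRU): [93 80]
  3. access 93: HIT. Cache (LRU->MRU): [80 93]
  4. access 84: MISS, evict 80. Cache (LRU->MRU): [93 84]
  5. access 80: MISS, evict 93. Cache (LRU->MRU): [84 80]
  6. access 80: HIT. Cache (LRU->MRU): [84 80]
  7. access 80: HIT. Cache (LRU->MRU): [84 80]
  8. access 93: MISS, evict 84. Cache (LRU->MRU): [80 93]
  9. access 84: MISS, evict 80. Cache (LRU->MRU): [93 84]
  10. access 84: HIT. Cache (LRU->MRU): [93 84]
  11. access 84: HIT. Cache (LRU->MRU): [93 84]
  12. access 80: MISS, evict 93. Cache (LRU->MRU): [84 80]
  13. access 93: MISS, evict 84. Cache (LRU->MRU): [80 93]
  14. access 84: MISS, evict 80. Cache (LRU->MRU): [93 84]
  15. access 7: MISS, evict 93. Cache (LRU->MRU): [84 7]
  16. access 80: MISS, evict 84. Cache (LRU->MRU): [7 80]
  17. access 93: MISS, evict 7. Cache (LRU->MRU): [80 93]
  18. access 84: MISS, evict 80. Cache (LRU->MRU): [93 84]
  19. access 80: MISS, evict 93. Cache (LRU->MRU): [84 80]
  20. access 7: MISS, evict 84. Cache (LRU->MRU): [80 7]
  21. access 80: HIT. Cache (LRU->MRU): [7 80]
  22. access 93: MISS, evict 7. Cache (LRU->MRU): [80 93]
  23. access 84: MISS, evict 80. Cache (LRU->MRU): [93 84]
  24. access 84: HIT. Cache (LRU->MRU): [93 84]
  25. access 7: MISS, evict 93. Cache (LRU->MRU): [84 7]
  26. access 84: HIT. Cache (LRU->MRU): [7 84]
  27. access 84: HIT. Cache (LRU->MRU): [7 84]
  28. access 93: MISS, evict 7. Cache (LRU->MRU): [84 93]
  29. access 93: HIT. Cache (LRU->MRU): [84 93]
  30. access 84: HIT. Cache (LRU->MRU): [93 84]
  31. access 80: MISS, evict 93. Cache (LRU->MRU): [84 80]
  32. access 93: MISS, evict 84. Cache (LRU->MRU): [80 93]
  33. access 84: MISS, evict 80. Cache (LRU->MRU): [93 84]
  34. access 93: HIT. Cache (LRU->MRU): [84 93]
  35. access 80: MISS, evict 84. Cache (LRU->MRU): [93 80]
  36. access 93: HIT. Cache (LRU->MRU): [80 93]
  37. access 84: MISS, evict 80. Cache (LRU->MRU): [93 84]
  38. access 84: HIT. Cache (LRU->MRU): [93 84]
  39. access 80: MISS, evict 93. Cache (LRU->MRU): [84 80]
Total: 14 hits, 25 misses, 23 evictions

Answer: 23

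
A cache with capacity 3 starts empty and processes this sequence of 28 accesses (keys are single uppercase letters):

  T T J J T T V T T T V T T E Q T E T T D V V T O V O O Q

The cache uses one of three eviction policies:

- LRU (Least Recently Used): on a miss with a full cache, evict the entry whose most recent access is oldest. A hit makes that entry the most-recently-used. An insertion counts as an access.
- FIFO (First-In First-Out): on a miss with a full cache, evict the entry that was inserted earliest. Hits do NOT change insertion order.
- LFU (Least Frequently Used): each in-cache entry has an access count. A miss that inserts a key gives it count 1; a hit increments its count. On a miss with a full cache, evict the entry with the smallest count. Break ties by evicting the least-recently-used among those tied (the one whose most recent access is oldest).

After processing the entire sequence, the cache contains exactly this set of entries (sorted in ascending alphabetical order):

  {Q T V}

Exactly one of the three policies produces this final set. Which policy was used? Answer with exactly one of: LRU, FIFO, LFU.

Answer: LFU

Derivation:
Simulating under each policy and comparing final sets:
  LRU: final set = {O Q V} -> differs
  FIFO: final set = {O Q V} -> differs
  LFU: final set = {Q T V} -> MATCHES target
Only LFU produces the target set.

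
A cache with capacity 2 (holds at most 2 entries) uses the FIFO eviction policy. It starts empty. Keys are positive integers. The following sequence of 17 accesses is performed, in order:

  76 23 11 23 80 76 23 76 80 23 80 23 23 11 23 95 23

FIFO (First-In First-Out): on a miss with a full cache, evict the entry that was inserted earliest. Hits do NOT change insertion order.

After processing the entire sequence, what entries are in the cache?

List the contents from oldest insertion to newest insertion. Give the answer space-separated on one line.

Answer: 23 95

Derivation:
FIFO simulation (capacity=2):
  1. access 76: MISS. Cache (old->new): [76]
  2. access 23: MISS. Cache (old->new): [76 23]
  3. access 11: MISS, evict 76. Cache (old->new): [23 11]
  4. access 23: HIT. Cache (old->new): [23 11]
  5. access 80: MISS, evict 23. Cache (old->new): [11 80]
  6. access 76: MISS, evict 11. Cache (old->new): [80 76]
  7. access 23: MISS, evict 80. Cache (old->new): [76 23]
  8. access 76: HIT. Cache (old->new): [76 23]
  9. access 80: MISS, evict 76. Cache (old->new): [23 80]
  10. access 23: HIT. Cache (old->new): [23 80]
  11. access 80: HIT. Cache (old->new): [23 80]
  12. access 23: HIT. Cache (old->new): [23 80]
  13. access 23: HIT. Cache (old->new): [23 80]
  14. access 11: MISS, evict 23. Cache (old->new): [80 11]
  15. access 23: MISS, evict 80. Cache (old->new): [11 23]
  16. access 95: MISS, evict 11. Cache (old->new): [23 95]
  17. access 23: HIT. Cache (old->new): [23 95]
Total: 7 hits, 10 misses, 8 evictions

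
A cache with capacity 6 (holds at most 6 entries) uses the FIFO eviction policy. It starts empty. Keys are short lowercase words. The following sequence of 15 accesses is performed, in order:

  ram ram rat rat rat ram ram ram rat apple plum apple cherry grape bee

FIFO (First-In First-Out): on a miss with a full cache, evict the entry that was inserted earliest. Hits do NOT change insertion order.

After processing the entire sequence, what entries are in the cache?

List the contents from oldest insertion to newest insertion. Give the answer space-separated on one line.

Answer: rat apple plum cherry grape bee

Derivation:
FIFO simulation (capacity=6):
  1. access ram: MISS. Cache (old->new): [ram]
  2. access ram: HIT. Cache (old->new): [ram]
  3. access rat: MISS. Cache (old->new): [ram rat]
  4. access rat: HIT. Cache (old->new): [ram rat]
  5. access rat: HIT. Cache (old->new): [ram rat]
  6. access ram: HIT. Cache (old->new): [ram rat]
  7. access ram: HIT. Cache (old->new): [ram rat]
  8. access ram: HIT. Cache (old->new): [ram rat]
  9. access rat: HIT. Cache (old->new): [ram rat]
  10. access apple: MISS. Cache (old->new): [ram rat apple]
  11. access plum: MISS. Cache (old->new): [ram rat apple plum]
  12. access apple: HIT. Cache (old->new): [ram rat apple plum]
  13. access cherry: MISS. Cache (old->new): [ram rat apple plum cherry]
  14. access grape: MISS. Cache (old->new): [ram rat apple plum cherry grape]
  15. access bee: MISS, evict ram. Cache (old->new): [rat apple plum cherry grape bee]
Total: 8 hits, 7 misses, 1 evictions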